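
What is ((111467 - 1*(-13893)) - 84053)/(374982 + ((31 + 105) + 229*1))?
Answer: 5901/53621 ≈ 0.11005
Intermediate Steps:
((111467 - 1*(-13893)) - 84053)/(374982 + ((31 + 105) + 229*1)) = ((111467 + 13893) - 84053)/(374982 + (136 + 229)) = (125360 - 84053)/(374982 + 365) = 41307/375347 = 41307*(1/375347) = 5901/53621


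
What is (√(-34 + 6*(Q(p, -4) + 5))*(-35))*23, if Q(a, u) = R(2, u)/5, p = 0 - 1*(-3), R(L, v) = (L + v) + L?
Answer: -1610*I ≈ -1610.0*I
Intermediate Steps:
R(L, v) = v + 2*L
p = 3 (p = 0 + 3 = 3)
Q(a, u) = ⅘ + u/5 (Q(a, u) = (u + 2*2)/5 = (u + 4)*(⅕) = (4 + u)*(⅕) = ⅘ + u/5)
(√(-34 + 6*(Q(p, -4) + 5))*(-35))*23 = (√(-34 + 6*((⅘ + (⅕)*(-4)) + 5))*(-35))*23 = (√(-34 + 6*((⅘ - ⅘) + 5))*(-35))*23 = (√(-34 + 6*(0 + 5))*(-35))*23 = (√(-34 + 6*5)*(-35))*23 = (√(-34 + 30)*(-35))*23 = (√(-4)*(-35))*23 = ((2*I)*(-35))*23 = -70*I*23 = -1610*I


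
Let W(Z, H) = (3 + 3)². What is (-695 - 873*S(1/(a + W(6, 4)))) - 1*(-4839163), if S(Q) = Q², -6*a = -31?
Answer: 295190062784/61009 ≈ 4.8385e+6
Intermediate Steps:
a = 31/6 (a = -⅙*(-31) = 31/6 ≈ 5.1667)
W(Z, H) = 36 (W(Z, H) = 6² = 36)
(-695 - 873*S(1/(a + W(6, 4)))) - 1*(-4839163) = (-695 - 873/(31/6 + 36)²) - 1*(-4839163) = (-695 - 873*(1/(247/6))²) + 4839163 = (-695 - 873*(6/247)²) + 4839163 = (-695 - 873*36/61009) + 4839163 = (-695 - 31428/61009) + 4839163 = -42432683/61009 + 4839163 = 295190062784/61009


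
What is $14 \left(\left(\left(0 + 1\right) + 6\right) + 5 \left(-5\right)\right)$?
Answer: $-252$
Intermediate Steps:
$14 \left(\left(\left(0 + 1\right) + 6\right) + 5 \left(-5\right)\right) = 14 \left(\left(1 + 6\right) - 25\right) = 14 \left(7 - 25\right) = 14 \left(-18\right) = -252$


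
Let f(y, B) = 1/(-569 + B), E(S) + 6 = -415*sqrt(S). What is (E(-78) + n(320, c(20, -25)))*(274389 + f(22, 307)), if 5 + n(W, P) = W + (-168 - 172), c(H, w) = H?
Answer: -2228587427/262 - 29834315555*I*sqrt(78)/262 ≈ -8.5061e+6 - 1.0057e+9*I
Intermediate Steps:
E(S) = -6 - 415*sqrt(S)
n(W, P) = -345 + W (n(W, P) = -5 + (W + (-168 - 172)) = -5 + (W - 340) = -5 + (-340 + W) = -345 + W)
(E(-78) + n(320, c(20, -25)))*(274389 + f(22, 307)) = ((-6 - 415*I*sqrt(78)) + (-345 + 320))*(274389 + 1/(-569 + 307)) = ((-6 - 415*I*sqrt(78)) - 25)*(274389 + 1/(-262)) = ((-6 - 415*I*sqrt(78)) - 25)*(274389 - 1/262) = (-31 - 415*I*sqrt(78))*(71889917/262) = -2228587427/262 - 29834315555*I*sqrt(78)/262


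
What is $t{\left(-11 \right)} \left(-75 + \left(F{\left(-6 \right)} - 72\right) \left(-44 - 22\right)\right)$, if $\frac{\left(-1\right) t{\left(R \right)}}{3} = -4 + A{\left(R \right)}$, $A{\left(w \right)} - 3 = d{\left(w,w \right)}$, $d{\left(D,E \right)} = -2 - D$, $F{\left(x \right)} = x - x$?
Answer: $-112248$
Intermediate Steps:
$F{\left(x \right)} = 0$
$A{\left(w \right)} = 1 - w$ ($A{\left(w \right)} = 3 - \left(2 + w\right) = 1 - w$)
$t{\left(R \right)} = 9 + 3 R$ ($t{\left(R \right)} = - 3 \left(-4 - \left(-1 + R\right)\right) = - 3 \left(-3 - R\right) = 9 + 3 R$)
$t{\left(-11 \right)} \left(-75 + \left(F{\left(-6 \right)} - 72\right) \left(-44 - 22\right)\right) = \left(9 + 3 \left(-11\right)\right) \left(-75 + \left(0 - 72\right) \left(-44 - 22\right)\right) = \left(9 - 33\right) \left(-75 - -4752\right) = - 24 \left(-75 + 4752\right) = \left(-24\right) 4677 = -112248$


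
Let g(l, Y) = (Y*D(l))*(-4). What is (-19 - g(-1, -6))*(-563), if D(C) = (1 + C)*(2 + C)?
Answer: 10697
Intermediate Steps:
g(l, Y) = -4*Y*(2 + l² + 3*l) (g(l, Y) = (Y*(2 + l² + 3*l))*(-4) = -4*Y*(2 + l² + 3*l))
(-19 - g(-1, -6))*(-563) = (-19 - (-4)*(-6)*(2 + (-1)² + 3*(-1)))*(-563) = (-19 - (-4)*(-6)*(2 + 1 - 3))*(-563) = (-19 - (-4)*(-6)*0)*(-563) = (-19 - 1*0)*(-563) = (-19 + 0)*(-563) = -19*(-563) = 10697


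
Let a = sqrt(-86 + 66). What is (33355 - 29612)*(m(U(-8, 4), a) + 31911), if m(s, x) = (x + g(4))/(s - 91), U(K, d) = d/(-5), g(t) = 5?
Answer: 54824185132/459 - 37430*I*sqrt(5)/459 ≈ 1.1944e+8 - 182.34*I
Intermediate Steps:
a = 2*I*sqrt(5) (a = sqrt(-20) = 2*I*sqrt(5) ≈ 4.4721*I)
U(K, d) = -d/5 (U(K, d) = d*(-1/5) = -d/5)
m(s, x) = (5 + x)/(-91 + s) (m(s, x) = (x + 5)/(s - 91) = (5 + x)/(-91 + s))
(33355 - 29612)*(m(U(-8, 4), a) + 31911) = (33355 - 29612)*((5 + 2*I*sqrt(5))/(-91 - 1/5*4) + 31911) = 3743*((5 + 2*I*sqrt(5))/(-91 - 4/5) + 31911) = 3743*((5 + 2*I*sqrt(5))/(-459/5) + 31911) = 3743*(-5*(5 + 2*I*sqrt(5))/459 + 31911) = 3743*((-25/459 - 10*I*sqrt(5)/459) + 31911) = 3743*(14647124/459 - 10*I*sqrt(5)/459) = 54824185132/459 - 37430*I*sqrt(5)/459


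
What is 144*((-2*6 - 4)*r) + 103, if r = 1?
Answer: -2201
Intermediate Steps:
144*((-2*6 - 4)*r) + 103 = 144*((-2*6 - 4)*1) + 103 = 144*((-12 - 4)*1) + 103 = 144*(-16*1) + 103 = 144*(-16) + 103 = -2304 + 103 = -2201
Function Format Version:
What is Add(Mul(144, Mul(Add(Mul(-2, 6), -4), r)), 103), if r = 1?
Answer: -2201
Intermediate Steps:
Add(Mul(144, Mul(Add(Mul(-2, 6), -4), r)), 103) = Add(Mul(144, Mul(Add(Mul(-2, 6), -4), 1)), 103) = Add(Mul(144, Mul(Add(-12, -4), 1)), 103) = Add(Mul(144, Mul(-16, 1)), 103) = Add(Mul(144, -16), 103) = Add(-2304, 103) = -2201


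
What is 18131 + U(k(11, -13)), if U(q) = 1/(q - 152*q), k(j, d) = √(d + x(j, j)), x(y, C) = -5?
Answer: 18131 + I*√2/906 ≈ 18131.0 + 0.0015609*I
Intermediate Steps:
k(j, d) = √(-5 + d) (k(j, d) = √(d - 5) = √(-5 + d))
U(q) = -1/(151*q) (U(q) = 1/(-151*q) = -1/(151*q))
18131 + U(k(11, -13)) = 18131 - 1/(151*√(-5 - 13)) = 18131 - (-I*√2/6)/151 = 18131 - (-1)*I*√2/906 = 18131 + I*√2/906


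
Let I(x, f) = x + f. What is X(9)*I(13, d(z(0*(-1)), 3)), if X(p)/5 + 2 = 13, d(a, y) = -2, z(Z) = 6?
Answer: 605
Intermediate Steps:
X(p) = 55 (X(p) = -10 + 5*13 = -10 + 65 = 55)
I(x, f) = f + x
X(9)*I(13, d(z(0*(-1)), 3)) = 55*(-2 + 13) = 55*11 = 605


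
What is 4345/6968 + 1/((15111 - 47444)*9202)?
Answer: 646380154401/1036588478744 ≈ 0.62356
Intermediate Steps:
4345/6968 + 1/((15111 - 47444)*9202) = 4345*(1/6968) + (1/9202)/(-32333) = 4345/6968 - 1/32333*1/9202 = 4345/6968 - 1/297528266 = 646380154401/1036588478744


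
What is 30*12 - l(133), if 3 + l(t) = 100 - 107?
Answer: 370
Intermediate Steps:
l(t) = -10 (l(t) = -3 + (100 - 107) = -3 - 7 = -10)
30*12 - l(133) = 30*12 - 1*(-10) = 360 + 10 = 370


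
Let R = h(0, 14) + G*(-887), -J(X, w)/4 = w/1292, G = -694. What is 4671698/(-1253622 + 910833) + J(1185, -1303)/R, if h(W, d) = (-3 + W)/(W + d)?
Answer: -13004332000717468/954202113601383 ≈ -13.628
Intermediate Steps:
h(W, d) = (-3 + W)/(W + d)
J(X, w) = -w/323 (J(X, w) = -4*w/1292 = -w/323)
R = 8618089/14 (R = (-3 + 0)/(0 + 14) - 694*(-887) = -3/14 + 615578 = 8618089/14 ≈ 6.1558e+5)
4671698/(-1253622 + 910833) + J(1185, -1303)/R = 4671698/(-1253622 + 910833) + (-1/323*(-1303))/(8618089/14) = 4671698/(-342789) + (1303/323)*(14/8618089) = 4671698*(-1/342789) + 18242/2783642747 = -4671698/342789 + 18242/2783642747 = -13004332000717468/954202113601383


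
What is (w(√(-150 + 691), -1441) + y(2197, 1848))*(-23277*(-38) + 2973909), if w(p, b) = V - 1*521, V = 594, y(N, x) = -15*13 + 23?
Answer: -381985065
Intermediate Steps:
y(N, x) = -172 (y(N, x) = -195 + 23 = -172)
w(p, b) = 73 (w(p, b) = 594 - 1*521 = 594 - 521 = 73)
(w(√(-150 + 691), -1441) + y(2197, 1848))*(-23277*(-38) + 2973909) = (73 - 172)*(-23277*(-38) + 2973909) = -99*(884526 + 2973909) = -99*3858435 = -381985065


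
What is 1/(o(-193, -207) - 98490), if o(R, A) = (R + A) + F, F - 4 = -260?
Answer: -1/99146 ≈ -1.0086e-5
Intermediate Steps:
F = -256 (F = 4 - 260 = -256)
o(R, A) = -256 + A + R (o(R, A) = (R + A) - 256 = (A + R) - 256 = -256 + A + R)
1/(o(-193, -207) - 98490) = 1/((-256 - 207 - 193) - 98490) = 1/(-656 - 98490) = 1/(-99146) = -1/99146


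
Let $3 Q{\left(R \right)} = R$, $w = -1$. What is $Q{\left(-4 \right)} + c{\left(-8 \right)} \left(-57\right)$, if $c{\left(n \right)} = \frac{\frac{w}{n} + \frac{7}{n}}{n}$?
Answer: $- \frac{641}{96} \approx -6.6771$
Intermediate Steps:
$Q{\left(R \right)} = \frac{R}{3}$
$c{\left(n \right)} = \frac{6}{n^{2}}$ ($c{\left(n \right)} = \frac{- \frac{1}{n} + \frac{7}{n}}{n} = \frac{6 \frac{1}{n}}{n} = \frac{6}{n^{2}}$)
$Q{\left(-4 \right)} + c{\left(-8 \right)} \left(-57\right) = \frac{1}{3} \left(-4\right) + \frac{6}{64} \left(-57\right) = - \frac{4}{3} + 6 \cdot \frac{1}{64} \left(-57\right) = - \frac{4}{3} + \frac{3}{32} \left(-57\right) = - \frac{4}{3} - \frac{171}{32} = - \frac{641}{96}$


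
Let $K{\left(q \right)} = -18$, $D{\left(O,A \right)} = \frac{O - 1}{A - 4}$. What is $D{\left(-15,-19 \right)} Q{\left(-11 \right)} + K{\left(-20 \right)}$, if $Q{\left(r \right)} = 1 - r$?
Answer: $- \frac{222}{23} \approx -9.6522$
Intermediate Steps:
$D{\left(O,A \right)} = \frac{-1 + O}{-4 + A}$
$D{\left(-15,-19 \right)} Q{\left(-11 \right)} + K{\left(-20 \right)} = \frac{-1 - 15}{-4 - 19} \left(1 - -11\right) - 18 = \frac{1}{-23} \left(-16\right) \left(1 + 11\right) - 18 = \left(- \frac{1}{23}\right) \left(-16\right) 12 - 18 = \frac{16}{23} \cdot 12 - 18 = \frac{192}{23} - 18 = - \frac{222}{23}$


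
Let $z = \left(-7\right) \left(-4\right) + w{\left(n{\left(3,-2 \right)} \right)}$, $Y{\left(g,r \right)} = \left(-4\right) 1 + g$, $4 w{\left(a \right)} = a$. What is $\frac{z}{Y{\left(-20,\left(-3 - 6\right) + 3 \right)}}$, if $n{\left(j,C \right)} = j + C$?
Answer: $- \frac{113}{96} \approx -1.1771$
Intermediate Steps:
$n{\left(j,C \right)} = C + j$
$w{\left(a \right)} = \frac{a}{4}$
$Y{\left(g,r \right)} = -4 + g$
$z = \frac{113}{4}$ ($z = \left(-7\right) \left(-4\right) + \frac{-2 + 3}{4} = 28 + \frac{1}{4} \cdot 1 = 28 + \frac{1}{4} = \frac{113}{4} \approx 28.25$)
$\frac{z}{Y{\left(-20,\left(-3 - 6\right) + 3 \right)}} = \frac{113}{4 \left(-4 - 20\right)} = \frac{113}{4 \left(-24\right)} = \frac{113}{4} \left(- \frac{1}{24}\right) = - \frac{113}{96}$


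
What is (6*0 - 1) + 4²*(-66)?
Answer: -1057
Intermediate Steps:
(6*0 - 1) + 4²*(-66) = (0 - 1) + 16*(-66) = -1 - 1056 = -1057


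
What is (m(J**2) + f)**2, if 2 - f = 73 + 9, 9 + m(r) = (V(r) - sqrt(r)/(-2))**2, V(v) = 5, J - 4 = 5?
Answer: 25/16 ≈ 1.5625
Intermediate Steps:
J = 9 (J = 4 + 5 = 9)
m(r) = -9 + (5 + sqrt(r)/2)**2 (m(r) = -9 + (5 - sqrt(r)/(-2))**2 = -9 + (5 - (-1)*sqrt(r)/2)**2 = -9 + (5 + sqrt(r)/2)**2)
f = -80 (f = 2 - (73 + 9) = 2 - 1*82 = 2 - 82 = -80)
(m(J**2) + f)**2 = ((-9 + (10 + sqrt(9**2))**2/4) - 80)**2 = ((-9 + (10 + sqrt(81))**2/4) - 80)**2 = ((-9 + (10 + 9)**2/4) - 80)**2 = ((-9 + (1/4)*19**2) - 80)**2 = ((-9 + (1/4)*361) - 80)**2 = ((-9 + 361/4) - 80)**2 = (325/4 - 80)**2 = (5/4)**2 = 25/16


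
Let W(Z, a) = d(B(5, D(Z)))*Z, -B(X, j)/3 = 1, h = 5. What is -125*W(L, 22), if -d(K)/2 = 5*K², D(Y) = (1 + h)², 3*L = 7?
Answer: 26250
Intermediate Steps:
L = 7/3 (L = (⅓)*7 = 7/3 ≈ 2.3333)
D(Y) = 36 (D(Y) = (1 + 5)² = 6² = 36)
B(X, j) = -3 (B(X, j) = -3*1 = -3)
d(K) = -10*K²
W(Z, a) = -90*Z (W(Z, a) = (-10*(-3)²)*Z = (-10*9)*Z = -90*Z)
-125*W(L, 22) = -(-11250)*7/3 = -125*(-210) = 26250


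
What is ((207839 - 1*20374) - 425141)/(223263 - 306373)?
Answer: 118838/41555 ≈ 2.8598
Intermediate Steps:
((207839 - 1*20374) - 425141)/(223263 - 306373) = ((207839 - 20374) - 425141)/(-83110) = (187465 - 425141)*(-1/83110) = -237676*(-1/83110) = 118838/41555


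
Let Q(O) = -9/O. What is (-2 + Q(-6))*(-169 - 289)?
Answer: 229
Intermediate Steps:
(-2 + Q(-6))*(-169 - 289) = (-2 - 9/(-6))*(-169 - 289) = (-2 - 9*(-⅙))*(-458) = (-2 + 3/2)*(-458) = -½*(-458) = 229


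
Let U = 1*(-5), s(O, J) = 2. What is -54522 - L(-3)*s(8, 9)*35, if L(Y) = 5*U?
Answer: -52772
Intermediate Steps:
U = -5
L(Y) = -25 (L(Y) = 5*(-5) = -25)
-54522 - L(-3)*s(8, 9)*35 = -54522 - (-25*2)*35 = -54522 - (-50)*35 = -54522 - 1*(-1750) = -54522 + 1750 = -52772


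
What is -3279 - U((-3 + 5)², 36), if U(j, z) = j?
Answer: -3283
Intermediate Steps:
-3279 - U((-3 + 5)², 36) = -3279 - (-3 + 5)² = -3279 - 1*2² = -3279 - 1*4 = -3279 - 4 = -3283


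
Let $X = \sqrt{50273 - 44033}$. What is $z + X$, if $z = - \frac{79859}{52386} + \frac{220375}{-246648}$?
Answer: $- \frac{121091579}{50081016} + 4 \sqrt{390} \approx 76.576$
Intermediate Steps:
$X = 4 \sqrt{390}$ ($X = \sqrt{6240} = 4 \sqrt{390} \approx 78.994$)
$z = - \frac{121091579}{50081016}$ ($z = \left(-79859\right) \frac{1}{52386} + 220375 \left(- \frac{1}{246648}\right) = - \frac{79859}{52386} - \frac{5125}{5736} = - \frac{121091579}{50081016} \approx -2.4179$)
$z + X = - \frac{121091579}{50081016} + 4 \sqrt{390}$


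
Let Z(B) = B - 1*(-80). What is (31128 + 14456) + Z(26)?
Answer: 45690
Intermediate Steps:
Z(B) = 80 + B (Z(B) = B + 80 = 80 + B)
(31128 + 14456) + Z(26) = (31128 + 14456) + (80 + 26) = 45584 + 106 = 45690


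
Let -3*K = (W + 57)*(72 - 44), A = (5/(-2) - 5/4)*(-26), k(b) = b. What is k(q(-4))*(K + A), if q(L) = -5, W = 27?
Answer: 6865/2 ≈ 3432.5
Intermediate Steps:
A = 195/2 (A = (5*(-½) - 5*¼)*(-26) = (-5/2 - 5/4)*(-26) = -15/4*(-26) = 195/2 ≈ 97.500)
K = -784 (K = -(27 + 57)*(72 - 44)/3 = -28*28 = -⅓*2352 = -784)
k(q(-4))*(K + A) = -5*(-784 + 195/2) = -5*(-1373/2) = 6865/2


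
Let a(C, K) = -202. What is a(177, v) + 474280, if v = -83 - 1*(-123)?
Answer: 474078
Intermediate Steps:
v = 40 (v = -83 + 123 = 40)
a(177, v) + 474280 = -202 + 474280 = 474078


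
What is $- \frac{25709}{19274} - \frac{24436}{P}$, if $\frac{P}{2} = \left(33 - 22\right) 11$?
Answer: $- \frac{238600521}{2332154} \approx -102.31$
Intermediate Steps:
$P = 242$ ($P = 2 \left(33 - 22\right) 11 = 2 \cdot 11 \cdot 11 = 2 \cdot 121 = 242$)
$- \frac{25709}{19274} - \frac{24436}{P} = - \frac{25709}{19274} - \frac{24436}{242} = \left(-25709\right) \frac{1}{19274} - \frac{12218}{121} = - \frac{25709}{19274} - \frac{12218}{121} = - \frac{238600521}{2332154}$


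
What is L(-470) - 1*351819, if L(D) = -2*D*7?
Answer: -345239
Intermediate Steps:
L(D) = -14*D
L(-470) - 1*351819 = -14*(-470) - 1*351819 = 6580 - 351819 = -345239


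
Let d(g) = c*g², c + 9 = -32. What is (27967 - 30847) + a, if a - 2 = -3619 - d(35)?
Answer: 43728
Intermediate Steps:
c = -41 (c = -9 - 32 = -41)
d(g) = -41*g²
a = 46608 (a = 2 + (-3619 - (-41)*35²) = 2 + (-3619 - (-41)*1225) = 2 + (-3619 - 1*(-50225)) = 2 + (-3619 + 50225) = 2 + 46606 = 46608)
(27967 - 30847) + a = (27967 - 30847) + 46608 = -2880 + 46608 = 43728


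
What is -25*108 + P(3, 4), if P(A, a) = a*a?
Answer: -2684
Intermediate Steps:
P(A, a) = a²
-25*108 + P(3, 4) = -25*108 + 4² = -2700 + 16 = -2684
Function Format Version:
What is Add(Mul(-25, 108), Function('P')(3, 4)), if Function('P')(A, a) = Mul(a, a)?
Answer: -2684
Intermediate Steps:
Function('P')(A, a) = Pow(a, 2)
Add(Mul(-25, 108), Function('P')(3, 4)) = Add(Mul(-25, 108), Pow(4, 2)) = Add(-2700, 16) = -2684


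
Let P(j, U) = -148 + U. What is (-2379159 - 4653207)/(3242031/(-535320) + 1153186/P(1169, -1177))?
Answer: 332536678095600/41441281373 ≈ 8024.3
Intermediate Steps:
(-2379159 - 4653207)/(3242031/(-535320) + 1153186/P(1169, -1177)) = (-2379159 - 4653207)/(3242031/(-535320) + 1153186/(-148 - 1177)) = -7032366/(3242031*(-1/535320) + 1153186/(-1325)) = -7032366/(-1080677/178440 + 1153186*(-1/1325)) = -7032366/(-1080677/178440 - 1153186/1325) = -7032366/(-41441281373/47286600) = -7032366*(-47286600/41441281373) = 332536678095600/41441281373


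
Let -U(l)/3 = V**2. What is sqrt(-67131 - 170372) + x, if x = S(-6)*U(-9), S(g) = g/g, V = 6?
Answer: -108 + 7*I*sqrt(4847) ≈ -108.0 + 487.34*I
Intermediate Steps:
S(g) = 1
U(l) = -108 (U(l) = -3*6**2 = -3*36 = -108)
x = -108 (x = 1*(-108) = -108)
sqrt(-67131 - 170372) + x = sqrt(-67131 - 170372) - 108 = sqrt(-237503) - 108 = 7*I*sqrt(4847) - 108 = -108 + 7*I*sqrt(4847)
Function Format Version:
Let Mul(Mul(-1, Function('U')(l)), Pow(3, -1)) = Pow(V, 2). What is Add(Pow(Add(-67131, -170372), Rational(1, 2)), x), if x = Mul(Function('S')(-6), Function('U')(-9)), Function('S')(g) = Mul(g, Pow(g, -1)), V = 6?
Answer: Add(-108, Mul(7, I, Pow(4847, Rational(1, 2)))) ≈ Add(-108.00, Mul(487.34, I))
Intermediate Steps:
Function('S')(g) = 1
Function('U')(l) = -108 (Function('U')(l) = Mul(-3, Pow(6, 2)) = Mul(-3, 36) = -108)
x = -108 (x = Mul(1, -108) = -108)
Add(Pow(Add(-67131, -170372), Rational(1, 2)), x) = Add(Pow(Add(-67131, -170372), Rational(1, 2)), -108) = Add(Pow(-237503, Rational(1, 2)), -108) = Add(Mul(7, I, Pow(4847, Rational(1, 2))), -108) = Add(-108, Mul(7, I, Pow(4847, Rational(1, 2))))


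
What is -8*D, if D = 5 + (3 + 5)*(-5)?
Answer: 280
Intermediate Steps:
D = -35 (D = 5 + 8*(-5) = 5 - 40 = -35)
-8*D = -8*(-35) = -1*(-280) = 280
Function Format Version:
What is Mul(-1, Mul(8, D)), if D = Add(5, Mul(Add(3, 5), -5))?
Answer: 280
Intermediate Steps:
D = -35 (D = Add(5, Mul(8, -5)) = Add(5, -40) = -35)
Mul(-1, Mul(8, D)) = Mul(-1, Mul(8, -35)) = Mul(-1, -280) = 280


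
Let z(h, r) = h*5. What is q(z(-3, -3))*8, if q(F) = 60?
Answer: 480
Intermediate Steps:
z(h, r) = 5*h
q(z(-3, -3))*8 = 60*8 = 480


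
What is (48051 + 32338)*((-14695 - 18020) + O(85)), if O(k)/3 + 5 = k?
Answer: -2610632775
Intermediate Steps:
O(k) = -15 + 3*k
(48051 + 32338)*((-14695 - 18020) + O(85)) = (48051 + 32338)*((-14695 - 18020) + (-15 + 3*85)) = 80389*(-32715 + (-15 + 255)) = 80389*(-32715 + 240) = 80389*(-32475) = -2610632775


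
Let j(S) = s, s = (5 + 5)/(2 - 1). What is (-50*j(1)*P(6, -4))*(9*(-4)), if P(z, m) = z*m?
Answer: -432000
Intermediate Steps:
s = 10 (s = 10/1 = 10*1 = 10)
P(z, m) = m*z
j(S) = 10
(-50*j(1)*P(6, -4))*(9*(-4)) = (-500*(-4*6))*(9*(-4)) = -500*(-24)*(-36) = -50*(-240)*(-36) = 12000*(-36) = -432000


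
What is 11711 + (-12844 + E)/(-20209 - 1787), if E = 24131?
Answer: 257583869/21996 ≈ 11710.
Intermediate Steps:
11711 + (-12844 + E)/(-20209 - 1787) = 11711 + (-12844 + 24131)/(-20209 - 1787) = 11711 + 11287/(-21996) = 11711 + 11287*(-1/21996) = 11711 - 11287/21996 = 257583869/21996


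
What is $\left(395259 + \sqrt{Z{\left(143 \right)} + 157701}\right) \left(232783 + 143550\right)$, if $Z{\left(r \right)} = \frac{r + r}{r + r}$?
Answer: $148749005247 + 376333 \sqrt{157702} \approx 1.489 \cdot 10^{11}$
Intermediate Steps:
$Z{\left(r \right)} = 1$ ($Z{\left(r \right)} = \frac{2 r}{2 r} = 2 r \frac{1}{2 r} = 1$)
$\left(395259 + \sqrt{Z{\left(143 \right)} + 157701}\right) \left(232783 + 143550\right) = \left(395259 + \sqrt{1 + 157701}\right) \left(232783 + 143550\right) = \left(395259 + \sqrt{157702}\right) 376333 = 148749005247 + 376333 \sqrt{157702}$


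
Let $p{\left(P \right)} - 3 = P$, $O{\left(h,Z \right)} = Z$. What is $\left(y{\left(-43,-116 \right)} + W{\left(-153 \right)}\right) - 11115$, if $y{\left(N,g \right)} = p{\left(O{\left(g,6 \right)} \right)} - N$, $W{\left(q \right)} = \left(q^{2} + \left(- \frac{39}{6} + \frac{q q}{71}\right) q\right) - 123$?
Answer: $- \frac{5286269}{142} \approx -37227.0$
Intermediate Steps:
$p{\left(P \right)} = 3 + P$
$W{\left(q \right)} = -123 + q^{2} + q \left(- \frac{13}{2} + \frac{q^{2}}{71}\right)$ ($W{\left(q \right)} = \left(q^{2} + \left(\left(-39\right) \frac{1}{6} + q^{2} \cdot \frac{1}{71}\right) q\right) - 123 = \left(q^{2} + \left(- \frac{13}{2} + \frac{q^{2}}{71}\right) q\right) - 123 = \left(q^{2} + q \left(- \frac{13}{2} + \frac{q^{2}}{71}\right)\right) - 123 = -123 + q^{2} + q \left(- \frac{13}{2} + \frac{q^{2}}{71}\right)$)
$y{\left(N,g \right)} = 9 - N$ ($y{\left(N,g \right)} = \left(3 + 6\right) - N = 9 - N$)
$\left(y{\left(-43,-116 \right)} + W{\left(-153 \right)}\right) - 11115 = \left(\left(9 - -43\right) + \left(-123 + \left(-153\right)^{2} - - \frac{1989}{2} + \frac{\left(-153\right)^{3}}{71}\right)\right) - 11115 = \left(\left(9 + 43\right) + \left(-123 + 23409 + \frac{1989}{2} + \frac{1}{71} \left(-3581577\right)\right)\right) - 11115 = \left(52 + \left(-123 + 23409 + \frac{1989}{2} - \frac{3581577}{71}\right)\right) - 11115 = \left(52 - \frac{3715323}{142}\right) - 11115 = - \frac{3707939}{142} - 11115 = - \frac{5286269}{142}$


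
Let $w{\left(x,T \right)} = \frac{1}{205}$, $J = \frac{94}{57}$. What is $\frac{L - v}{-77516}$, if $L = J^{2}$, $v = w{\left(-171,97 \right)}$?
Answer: $- \frac{1808131}{51629144220} \approx -3.5022 \cdot 10^{-5}$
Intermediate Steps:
$J = \frac{94}{57}$ ($J = 94 \cdot \frac{1}{57} = \frac{94}{57} \approx 1.6491$)
$w{\left(x,T \right)} = \frac{1}{205}$
$v = \frac{1}{205} \approx 0.0048781$
$L = \frac{8836}{3249}$ ($L = \left(\frac{94}{57}\right)^{2} = \frac{8836}{3249} \approx 2.7196$)
$\frac{L - v}{-77516} = \frac{\frac{8836}{3249} - \frac{1}{205}}{-77516} = \left(\frac{8836}{3249} - \frac{1}{205}\right) \left(- \frac{1}{77516}\right) = \frac{1808131}{666045} \left(- \frac{1}{77516}\right) = - \frac{1808131}{51629144220}$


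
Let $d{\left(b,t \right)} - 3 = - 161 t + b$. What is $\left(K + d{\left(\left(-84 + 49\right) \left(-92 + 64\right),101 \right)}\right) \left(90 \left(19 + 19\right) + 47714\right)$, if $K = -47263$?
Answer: $-3197971494$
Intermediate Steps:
$d{\left(b,t \right)} = 3 + b - 161 t$ ($d{\left(b,t \right)} = 3 + \left(- 161 t + b\right) = 3 + \left(b - 161 t\right) = 3 + b - 161 t$)
$\left(K + d{\left(\left(-84 + 49\right) \left(-92 + 64\right),101 \right)}\right) \left(90 \left(19 + 19\right) + 47714\right) = \left(-47263 + \left(3 + \left(-84 + 49\right) \left(-92 + 64\right) - 16261\right)\right) \left(90 \left(19 + 19\right) + 47714\right) = \left(-47263 - 15278\right) \left(90 \cdot 38 + 47714\right) = \left(-47263 + \left(3 + 980 - 16261\right)\right) \left(3420 + 47714\right) = \left(-47263 - 15278\right) 51134 = \left(-62541\right) 51134 = -3197971494$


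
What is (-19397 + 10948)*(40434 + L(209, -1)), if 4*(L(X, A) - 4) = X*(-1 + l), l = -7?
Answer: -338128980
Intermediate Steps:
L(X, A) = 4 - 2*X (L(X, A) = 4 + (X*(-1 - 7))/4 = 4 + (X*(-8))/4 = 4 + (-8*X)/4 = 4 - 2*X)
(-19397 + 10948)*(40434 + L(209, -1)) = (-19397 + 10948)*(40434 + (4 - 2*209)) = -8449*(40434 + (4 - 418)) = -8449*(40434 - 414) = -8449*40020 = -338128980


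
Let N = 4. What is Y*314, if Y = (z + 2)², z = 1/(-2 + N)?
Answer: 3925/2 ≈ 1962.5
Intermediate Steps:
z = ½ (z = 1/(-2 + 4) = 1/2 = ½ ≈ 0.50000)
Y = 25/4 (Y = (½ + 2)² = (5/2)² = 25/4 ≈ 6.2500)
Y*314 = (25/4)*314 = 3925/2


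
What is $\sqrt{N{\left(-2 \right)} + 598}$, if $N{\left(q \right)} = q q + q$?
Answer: $10 \sqrt{6} \approx 24.495$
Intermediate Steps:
$N{\left(q \right)} = q + q^{2}$ ($N{\left(q \right)} = q^{2} + q = q + q^{2}$)
$\sqrt{N{\left(-2 \right)} + 598} = \sqrt{- 2 \left(1 - 2\right) + 598} = \sqrt{\left(-2\right) \left(-1\right) + 598} = \sqrt{2 + 598} = \sqrt{600} = 10 \sqrt{6}$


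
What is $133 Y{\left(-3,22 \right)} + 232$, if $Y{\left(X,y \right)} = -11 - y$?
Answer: $-4157$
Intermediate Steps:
$133 Y{\left(-3,22 \right)} + 232 = 133 \left(-11 - 22\right) + 232 = 133 \left(-33\right) + 232 = -4389 + 232 = -4157$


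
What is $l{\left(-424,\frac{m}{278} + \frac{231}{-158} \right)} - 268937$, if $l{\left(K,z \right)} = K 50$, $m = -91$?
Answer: $-290137$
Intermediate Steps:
$l{\left(K,z \right)} = 50 K$
$l{\left(-424,\frac{m}{278} + \frac{231}{-158} \right)} - 268937 = 50 \left(-424\right) - 268937 = -21200 - 268937 = -290137$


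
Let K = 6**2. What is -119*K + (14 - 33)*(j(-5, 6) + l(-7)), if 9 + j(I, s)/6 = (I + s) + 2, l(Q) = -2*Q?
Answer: -3866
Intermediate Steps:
j(I, s) = -42 + 6*I + 6*s (j(I, s) = -54 + 6*((I + s) + 2) = -54 + 6*(2 + I + s) = -54 + (12 + 6*I + 6*s) = -42 + 6*I + 6*s)
K = 36
-119*K + (14 - 33)*(j(-5, 6) + l(-7)) = -119*36 + (14 - 33)*((-42 + 6*(-5) + 6*6) - 2*(-7)) = -4284 - 19*((-42 - 30 + 36) + 14) = -4284 - 19*(-36 + 14) = -4284 - 19*(-22) = -4284 + 418 = -3866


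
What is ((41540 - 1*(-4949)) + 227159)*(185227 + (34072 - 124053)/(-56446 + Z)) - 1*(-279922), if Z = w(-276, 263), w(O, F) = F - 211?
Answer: 476413829944630/9399 ≈ 5.0688e+10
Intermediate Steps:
w(O, F) = -211 + F
Z = 52 (Z = -211 + 263 = 52)
((41540 - 1*(-4949)) + 227159)*(185227 + (34072 - 124053)/(-56446 + Z)) - 1*(-279922) = ((41540 - 1*(-4949)) + 227159)*(185227 + (34072 - 124053)/(-56446 + 52)) - 1*(-279922) = ((41540 + 4949) + 227159)*(185227 - 89981/(-56394)) + 279922 = (46489 + 227159)*(185227 - 89981*(-1/56394)) + 279922 = 273648*(185227 + 89981/56394) + 279922 = 273648*(10445781419/56394) + 279922 = 476411198957752/9399 + 279922 = 476413829944630/9399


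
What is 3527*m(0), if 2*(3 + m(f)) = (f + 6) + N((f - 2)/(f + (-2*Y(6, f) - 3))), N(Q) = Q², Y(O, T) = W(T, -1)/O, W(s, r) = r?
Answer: 31743/32 ≈ 991.97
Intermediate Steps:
Y(O, T) = -1/O
m(f) = f/2 + (-2 + f)²/(2*(-8/3 + f)²) (m(f) = -3 + ((f + 6) + ((f - 2)/(f + (-(-2)/6 - 3)))²)/2 = -3 + ((6 + f) + ((-2 + f)/(f + (-(-2)/6 - 3)))²)/2 = -3 + ((6 + f) + ((-2 + f)/(f + (-2*(-⅙) - 3)))²)/2 = -3 + ((6 + f) + ((-2 + f)/(f + (⅓ - 3)))²)/2 = -3 + ((6 + f) + ((-2 + f)/(f - 8/3))²)/2 = -3 + ((6 + f) + ((-2 + f)/(-8/3 + f))²)/2 = -3 + ((6 + f) + (-2 + f)²/(-8/3 + f)²)/2 = -3 + (6 + f + (-2 + f)²/(-8/3 + f)²)/2 = -3 + (3 + f/2 + (-2 + f)²/(2*(-8/3 + f)²)) = f/2 + (-2 + f)²/(2*(-8/3 + f)²))
3527*m(0) = 3527*((½)*0 + 9*(-2 + 0)²/(2*(8 - 3*0)²)) = 3527*(0 + (9/2)*(-2)²/(8 + 0)²) = 3527*(0 + (9/2)*4/8²) = 3527*(0 + (9/2)*4*(1/64)) = 3527*(0 + 9/32) = 3527*(9/32) = 31743/32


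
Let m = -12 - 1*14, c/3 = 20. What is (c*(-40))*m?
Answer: 62400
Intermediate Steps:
c = 60 (c = 3*20 = 60)
m = -26 (m = -12 - 14 = -26)
(c*(-40))*m = (60*(-40))*(-26) = -2400*(-26) = 62400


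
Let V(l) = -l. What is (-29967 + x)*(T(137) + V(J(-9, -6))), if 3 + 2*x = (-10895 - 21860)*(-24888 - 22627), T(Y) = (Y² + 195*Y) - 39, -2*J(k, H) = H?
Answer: 35360553429248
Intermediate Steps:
J(k, H) = -H/2
T(Y) = -39 + Y² + 195*Y
x = 778176911 (x = -3/2 + ((-10895 - 21860)*(-24888 - 22627))/2 = -3/2 + (-32755*(-47515))/2 = -3/2 + (½)*1556353825 = -3/2 + 1556353825/2 = 778176911)
(-29967 + x)*(T(137) + V(J(-9, -6))) = (-29967 + 778176911)*((-39 + 137² + 195*137) - (-1)*(-6)/2) = 778146944*((-39 + 18769 + 26715) - 1*3) = 778146944*(45445 - 3) = 778146944*45442 = 35360553429248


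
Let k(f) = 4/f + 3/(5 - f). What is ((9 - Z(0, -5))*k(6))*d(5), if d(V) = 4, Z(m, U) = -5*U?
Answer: 448/3 ≈ 149.33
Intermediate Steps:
k(f) = 3/(5 - f) + 4/f
((9 - Z(0, -5))*k(6))*d(5) = ((9 - (-5)*(-5))*((-20 + 6)/(6*(-5 + 6))))*4 = ((9 - 1*25)*((⅙)*(-14)/1))*4 = ((9 - 25)*((⅙)*1*(-14)))*4 = -16*(-7/3)*4 = (112/3)*4 = 448/3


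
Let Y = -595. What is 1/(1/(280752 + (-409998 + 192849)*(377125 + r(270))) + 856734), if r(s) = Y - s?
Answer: 81704201988/69998767785987191 ≈ 1.1672e-6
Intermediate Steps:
r(s) = -595 - s
1/(1/(280752 + (-409998 + 192849)*(377125 + r(270))) + 856734) = 1/(1/(280752 + (-409998 + 192849)*(377125 + (-595 - 1*270))) + 856734) = 1/(1/(280752 - 217149*(377125 + (-595 - 270))) + 856734) = 1/(1/(280752 - 217149*(377125 - 865)) + 856734) = 1/(1/(280752 - 217149*376260) + 856734) = 1/(1/(280752 - 81704482740) + 856734) = 1/(1/(-81704201988) + 856734) = 1/(-1/81704201988 + 856734) = 1/(69998767785987191/81704201988) = 81704201988/69998767785987191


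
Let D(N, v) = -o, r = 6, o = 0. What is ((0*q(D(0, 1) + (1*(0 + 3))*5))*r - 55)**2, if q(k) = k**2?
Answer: 3025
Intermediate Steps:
D(N, v) = 0 (D(N, v) = -1*0 = 0)
((0*q(D(0, 1) + (1*(0 + 3))*5))*r - 55)**2 = ((0*(0 + (1*(0 + 3))*5)**2)*6 - 55)**2 = ((0*(0 + (1*3)*5)**2)*6 - 55)**2 = ((0*(0 + 3*5)**2)*6 - 55)**2 = ((0*(0 + 15)**2)*6 - 55)**2 = ((0*15**2)*6 - 55)**2 = ((0*225)*6 - 55)**2 = (0*6 - 55)**2 = (0 - 55)**2 = (-55)**2 = 3025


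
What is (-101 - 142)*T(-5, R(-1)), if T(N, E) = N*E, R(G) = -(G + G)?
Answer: 2430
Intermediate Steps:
R(G) = -2*G
T(N, E) = E*N
(-101 - 142)*T(-5, R(-1)) = (-101 - 142)*(-2*(-1)*(-5)) = -486*(-5) = -243*(-10) = 2430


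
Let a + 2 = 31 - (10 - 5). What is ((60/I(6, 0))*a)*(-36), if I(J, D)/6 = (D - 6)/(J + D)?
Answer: 8640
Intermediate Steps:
I(J, D) = 6*(-6 + D)/(D + J) (I(J, D) = 6*((D - 6)/(J + D)) = 6*((-6 + D)/(D + J)) = 6*(-6 + D)/(D + J))
a = 24 (a = -2 + (31 - (10 - 5)) = -2 + (31 - 1*5) = -2 + (31 - 5) = -2 + 26 = 24)
((60/I(6, 0))*a)*(-36) = ((60/((6*(-6 + 0)/(0 + 6))))*24)*(-36) = ((60/((6*(-6)/6)))*24)*(-36) = ((60/((6*(1/6)*(-6))))*24)*(-36) = ((60/(-6))*24)*(-36) = ((60*(-1/6))*24)*(-36) = -10*24*(-36) = -240*(-36) = 8640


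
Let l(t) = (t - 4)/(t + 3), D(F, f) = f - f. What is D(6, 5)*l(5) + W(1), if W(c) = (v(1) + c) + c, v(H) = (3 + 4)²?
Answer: 51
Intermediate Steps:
D(F, f) = 0
v(H) = 49 (v(H) = 7² = 49)
l(t) = (-4 + t)/(3 + t)
W(c) = 49 + 2*c (W(c) = (49 + c) + c = 49 + 2*c)
D(6, 5)*l(5) + W(1) = 0*((-4 + 5)/(3 + 5)) + (49 + 2*1) = 0*(1/8) + (49 + 2) = 0*((⅛)*1) + 51 = 0*(⅛) + 51 = 0 + 51 = 51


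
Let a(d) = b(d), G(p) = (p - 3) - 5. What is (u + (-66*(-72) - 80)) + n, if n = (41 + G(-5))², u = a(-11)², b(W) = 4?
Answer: 5472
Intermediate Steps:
G(p) = -8 + p (G(p) = (-3 + p) - 5 = -8 + p)
a(d) = 4
u = 16 (u = 4² = 16)
n = 784 (n = (41 + (-8 - 5))² = (41 - 13)² = 28² = 784)
(u + (-66*(-72) - 80)) + n = (16 + (-66*(-72) - 80)) + 784 = (16 + (4752 - 80)) + 784 = (16 + 4672) + 784 = 4688 + 784 = 5472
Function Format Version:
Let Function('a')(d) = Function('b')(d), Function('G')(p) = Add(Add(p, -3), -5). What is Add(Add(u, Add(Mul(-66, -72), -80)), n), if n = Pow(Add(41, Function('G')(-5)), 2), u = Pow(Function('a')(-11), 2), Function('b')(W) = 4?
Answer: 5472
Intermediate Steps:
Function('G')(p) = Add(-8, p) (Function('G')(p) = Add(Add(-3, p), -5) = Add(-8, p))
Function('a')(d) = 4
u = 16 (u = Pow(4, 2) = 16)
n = 784 (n = Pow(Add(41, Add(-8, -5)), 2) = Pow(Add(41, -13), 2) = Pow(28, 2) = 784)
Add(Add(u, Add(Mul(-66, -72), -80)), n) = Add(Add(16, Add(Mul(-66, -72), -80)), 784) = Add(Add(16, Add(4752, -80)), 784) = Add(Add(16, 4672), 784) = Add(4688, 784) = 5472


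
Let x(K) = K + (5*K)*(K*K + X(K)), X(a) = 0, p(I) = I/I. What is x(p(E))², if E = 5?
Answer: 36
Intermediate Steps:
p(I) = 1
x(K) = K + 5*K³ (x(K) = K + (5*K)*(K*K + 0) = K + (5*K)*(K² + 0) = K + (5*K)*K² = K + 5*K³)
x(p(E))² = (1 + 5*1³)² = (1 + 5*1)² = (1 + 5)² = 6² = 36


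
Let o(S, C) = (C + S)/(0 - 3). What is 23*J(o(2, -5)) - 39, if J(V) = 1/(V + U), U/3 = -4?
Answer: -452/11 ≈ -41.091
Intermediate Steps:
U = -12 (U = 3*(-4) = -12)
o(S, C) = -C/3 - S/3 (o(S, C) = (C + S)/(-3) = (C + S)*(-1/3) = -C/3 - S/3)
J(V) = 1/(-12 + V) (J(V) = 1/(V - 12) = 1/(-12 + V))
23*J(o(2, -5)) - 39 = 23/(-12 + (-1/3*(-5) - 1/3*2)) - 39 = 23/(-12 + (5/3 - 2/3)) - 39 = 23/(-12 + 1) - 39 = 23/(-11) - 39 = 23*(-1/11) - 39 = -23/11 - 39 = -452/11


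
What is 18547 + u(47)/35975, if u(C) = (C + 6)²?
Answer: 667231134/35975 ≈ 18547.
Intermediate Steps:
u(C) = (6 + C)²
18547 + u(47)/35975 = 18547 + (6 + 47)²/35975 = 18547 + 53²*(1/35975) = 18547 + 2809*(1/35975) = 18547 + 2809/35975 = 667231134/35975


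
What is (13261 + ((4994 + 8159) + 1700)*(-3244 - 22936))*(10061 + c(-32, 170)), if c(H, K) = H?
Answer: -3899659100091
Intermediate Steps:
(13261 + ((4994 + 8159) + 1700)*(-3244 - 22936))*(10061 + c(-32, 170)) = (13261 + ((4994 + 8159) + 1700)*(-3244 - 22936))*(10061 - 32) = (13261 + (13153 + 1700)*(-26180))*10029 = (13261 + 14853*(-26180))*10029 = (13261 - 388851540)*10029 = -388838279*10029 = -3899659100091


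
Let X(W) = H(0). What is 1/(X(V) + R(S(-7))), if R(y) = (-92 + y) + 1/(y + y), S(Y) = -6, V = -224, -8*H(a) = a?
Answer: -12/1177 ≈ -0.010195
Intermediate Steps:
H(a) = -a/8
X(W) = 0 (X(W) = -1/8*0 = 0)
R(y) = -92 + y + 1/(2*y) (R(y) = (-92 + y) + 1/(2*y) = -92 + y + 1/(2*y))
1/(X(V) + R(S(-7))) = 1/(0 + (-92 - 6 + (1/2)/(-6))) = 1/(0 + (-92 - 6 + (1/2)*(-1/6))) = 1/(0 + (-92 - 6 - 1/12)) = 1/(0 - 1177/12) = 1/(-1177/12) = -12/1177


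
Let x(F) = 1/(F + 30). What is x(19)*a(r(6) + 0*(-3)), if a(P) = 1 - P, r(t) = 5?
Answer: -4/49 ≈ -0.081633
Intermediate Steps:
x(F) = 1/(30 + F)
x(19)*a(r(6) + 0*(-3)) = (1 - (5 + 0*(-3)))/(30 + 19) = (1 - (5 + 0))/49 = (1 - 1*5)/49 = (1 - 5)/49 = (1/49)*(-4) = -4/49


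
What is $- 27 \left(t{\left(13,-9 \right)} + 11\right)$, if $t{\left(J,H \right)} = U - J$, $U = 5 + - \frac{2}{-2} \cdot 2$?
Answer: $-135$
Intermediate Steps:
$U = 7$ ($U = 5 + \left(-2\right) \left(- \frac{1}{2}\right) 2 = 5 + 1 \cdot 2 = 5 + 2 = 7$)
$t{\left(J,H \right)} = 7 - J$
$- 27 \left(t{\left(13,-9 \right)} + 11\right) = - 27 \left(\left(7 - 13\right) + 11\right) = - 27 \left(-6 + 11\right) = \left(-27\right) 5 = -135$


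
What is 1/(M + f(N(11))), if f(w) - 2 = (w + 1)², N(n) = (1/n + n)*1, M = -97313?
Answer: -121/11756942 ≈ -1.0292e-5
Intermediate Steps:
N(n) = n + 1/n (N(n) = (n + 1/n)*1 = n + 1/n)
f(w) = 2 + (1 + w)² (f(w) = 2 + (w + 1)² = 2 + (1 + w)²)
1/(M + f(N(11))) = 1/(-97313 + (2 + (1 + (11 + 1/11))²)) = 1/(-97313 + (2 + (1 + 122/11)²)) = 1/(-97313 + (2 + (133/11)²)) = 1/(-97313 + (2 + 17689/121)) = 1/(-97313 + 17931/121) = 1/(-11756942/121) = -121/11756942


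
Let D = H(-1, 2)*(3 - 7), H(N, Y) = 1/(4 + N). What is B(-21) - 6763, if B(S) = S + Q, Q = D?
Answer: -20356/3 ≈ -6785.3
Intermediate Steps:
D = -4/3 (D = (3 - 7)/(4 - 1) = -4/3 ≈ -1.3333)
Q = -4/3 ≈ -1.3333
B(S) = -4/3 + S (B(S) = S - 4/3 = -4/3 + S)
B(-21) - 6763 = (-4/3 - 21) - 6763 = -67/3 - 6763 = -20356/3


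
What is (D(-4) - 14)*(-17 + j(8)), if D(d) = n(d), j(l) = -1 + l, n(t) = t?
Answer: 180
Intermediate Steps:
D(d) = d
(D(-4) - 14)*(-17 + j(8)) = (-4 - 14)*(-17 + (-1 + 8)) = -18*(-17 + 7) = -18*(-10) = 180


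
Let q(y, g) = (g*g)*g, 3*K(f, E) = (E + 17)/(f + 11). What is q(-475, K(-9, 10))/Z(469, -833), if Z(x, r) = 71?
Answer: 729/568 ≈ 1.2835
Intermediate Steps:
K(f, E) = (17 + E)/(3*(11 + f)) (K(f, E) = ((E + 17)/(f + 11))/3 = ((17 + E)/(11 + f))/3 = (17 + E)/(3*(11 + f)))
q(y, g) = g**3 (q(y, g) = g**2*g = g**3)
q(-475, K(-9, 10))/Z(469, -833) = ((17 + 10)/(3*(11 - 9)))**3/71 = ((1/3)*27/2)**3*(1/71) = ((1/3)*(1/2)*27)**3*(1/71) = (9/2)**3*(1/71) = (729/8)*(1/71) = 729/568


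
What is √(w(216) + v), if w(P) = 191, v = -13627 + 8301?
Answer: I*√5135 ≈ 71.659*I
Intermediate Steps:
v = -5326
√(w(216) + v) = √(191 - 5326) = √(-5135) = I*√5135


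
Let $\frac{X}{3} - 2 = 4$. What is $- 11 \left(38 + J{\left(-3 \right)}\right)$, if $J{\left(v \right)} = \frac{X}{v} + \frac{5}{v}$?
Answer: $- \frac{1001}{3} \approx -333.67$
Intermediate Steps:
$X = 18$ ($X = 6 + 3 \cdot 4 = 6 + 12 = 18$)
$J{\left(v \right)} = \frac{23}{v}$ ($J{\left(v \right)} = \frac{18}{v} + \frac{5}{v} = \frac{23}{v}$)
$- 11 \left(38 + J{\left(-3 \right)}\right) = - 11 \left(38 + \frac{23}{-3}\right) = - 11 \left(38 + 23 \left(- \frac{1}{3}\right)\right) = - 11 \left(38 - \frac{23}{3}\right) = \left(-11\right) \frac{91}{3} = - \frac{1001}{3}$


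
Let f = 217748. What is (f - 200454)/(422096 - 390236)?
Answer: 8647/15930 ≈ 0.54281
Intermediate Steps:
(f - 200454)/(422096 - 390236) = (217748 - 200454)/(422096 - 390236) = 17294/31860 = 17294*(1/31860) = 8647/15930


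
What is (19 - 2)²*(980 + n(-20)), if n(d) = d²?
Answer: 398820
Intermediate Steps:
(19 - 2)²*(980 + n(-20)) = (19 - 2)²*(980 + (-20)²) = 17²*(980 + 400) = 289*1380 = 398820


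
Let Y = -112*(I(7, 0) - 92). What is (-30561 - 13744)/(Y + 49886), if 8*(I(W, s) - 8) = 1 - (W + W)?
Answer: -44305/59476 ≈ -0.74492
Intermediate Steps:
I(W, s) = 65/8 - W/4 (I(W, s) = 8 + (1 - (W + W))/8 = 8 + (1 - 2*W)/8 = 8 + (1/8 - W/4) = 65/8 - W/4)
Y = 9590 (Y = -112*((65/8 - 1/4*7) - 92) = -112*((65/8 - 7/4) - 92) = -112*(51/8 - 92) = -112*(-685/8) = 9590)
(-30561 - 13744)/(Y + 49886) = (-30561 - 13744)/(9590 + 49886) = -44305/59476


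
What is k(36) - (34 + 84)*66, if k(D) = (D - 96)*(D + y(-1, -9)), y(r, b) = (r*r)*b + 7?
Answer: -9828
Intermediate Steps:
y(r, b) = 7 + b*r**2 (y(r, b) = r**2*b + 7 = b*r**2 + 7 = 7 + b*r**2)
k(D) = (-96 + D)*(-2 + D) (k(D) = (D - 96)*(D + (7 - 9*(-1)**2)) = (-96 + D)*(D + (7 - 9*1)) = (-96 + D)*(D + (7 - 9)) = (-96 + D)*(D - 2) = (-96 + D)*(-2 + D))
k(36) - (34 + 84)*66 = (192 + 36**2 - 98*36) - (34 + 84)*66 = (192 + 1296 - 3528) - 118*66 = -2040 - 1*7788 = -2040 - 7788 = -9828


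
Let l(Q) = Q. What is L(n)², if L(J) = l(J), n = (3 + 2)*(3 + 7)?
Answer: 2500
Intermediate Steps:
n = 50 (n = 5*10 = 50)
L(J) = J
L(n)² = 50² = 2500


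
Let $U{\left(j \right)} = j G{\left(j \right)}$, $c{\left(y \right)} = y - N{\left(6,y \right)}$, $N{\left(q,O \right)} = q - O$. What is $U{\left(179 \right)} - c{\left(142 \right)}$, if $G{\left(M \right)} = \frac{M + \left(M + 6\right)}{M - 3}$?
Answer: $\frac{4057}{44} \approx 92.205$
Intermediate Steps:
$G{\left(M \right)} = \frac{6 + 2 M}{-3 + M}$ ($G{\left(M \right)} = \frac{M + \left(6 + M\right)}{-3 + M} = \frac{6 + 2 M}{-3 + M}$)
$c{\left(y \right)} = -6 + 2 y$ ($c{\left(y \right)} = y - \left(6 - y\right) = y + \left(-6 + y\right) = -6 + 2 y$)
$U{\left(j \right)} = \frac{2 j \left(3 + j\right)}{-3 + j}$ ($U{\left(j \right)} = j \frac{2 \left(3 + j\right)}{-3 + j} = \frac{2 j \left(3 + j\right)}{-3 + j}$)
$U{\left(179 \right)} - c{\left(142 \right)} = 2 \cdot 179 \frac{1}{-3 + 179} \left(3 + 179\right) - \left(-6 + 2 \cdot 142\right) = 2 \cdot 179 \cdot \frac{1}{176} \cdot 182 - \left(-6 + 284\right) = 2 \cdot 179 \cdot \frac{1}{176} \cdot 182 - 278 = \frac{16289}{44} - 278 = \frac{4057}{44}$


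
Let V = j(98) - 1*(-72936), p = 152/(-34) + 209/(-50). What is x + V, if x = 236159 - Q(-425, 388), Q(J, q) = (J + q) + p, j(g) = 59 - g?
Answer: 262736403/850 ≈ 3.0910e+5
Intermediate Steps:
p = -7353/850 (p = 152*(-1/34) + 209*(-1/50) = -76/17 - 209/50 = -7353/850 ≈ -8.6506)
Q(J, q) = -7353/850 + J + q (Q(J, q) = (J + q) - 7353/850 = -7353/850 + J + q)
x = 200773953/850 (x = 236159 - (-7353/850 - 425 + 388) = 236159 - 1*(-38803/850) = 236159 + 38803/850 = 200773953/850 ≈ 2.3620e+5)
V = 72897 (V = (59 - 1*98) - 1*(-72936) = (59 - 98) + 72936 = -39 + 72936 = 72897)
x + V = 200773953/850 + 72897 = 262736403/850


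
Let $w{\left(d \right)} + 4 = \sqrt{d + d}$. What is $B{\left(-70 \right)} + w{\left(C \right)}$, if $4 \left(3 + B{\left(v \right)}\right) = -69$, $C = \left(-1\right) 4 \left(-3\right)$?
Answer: $- \frac{97}{4} + 2 \sqrt{6} \approx -19.351$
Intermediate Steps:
$C = 12$ ($C = \left(-4\right) \left(-3\right) = 12$)
$w{\left(d \right)} = -4 + \sqrt{2} \sqrt{d}$ ($w{\left(d \right)} = -4 + \sqrt{d + d} = -4 + \sqrt{2 d} = -4 + \sqrt{2} \sqrt{d}$)
$B{\left(v \right)} = - \frac{81}{4}$ ($B{\left(v \right)} = -3 + \frac{1}{4} \left(-69\right) = -3 - \frac{69}{4} = - \frac{81}{4}$)
$B{\left(-70 \right)} + w{\left(C \right)} = - \frac{81}{4} - \left(4 - \sqrt{2} \sqrt{12}\right) = - \frac{81}{4} - \left(4 - \sqrt{2} \cdot 2 \sqrt{3}\right) = - \frac{81}{4} - \left(4 - 2 \sqrt{6}\right) = - \frac{97}{4} + 2 \sqrt{6}$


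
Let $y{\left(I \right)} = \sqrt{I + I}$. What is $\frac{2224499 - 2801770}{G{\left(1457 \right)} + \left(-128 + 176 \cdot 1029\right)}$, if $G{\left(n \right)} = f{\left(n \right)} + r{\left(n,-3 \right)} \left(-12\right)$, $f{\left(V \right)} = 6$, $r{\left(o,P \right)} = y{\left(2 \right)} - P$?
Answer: $- \frac{577271}{180922} \approx -3.1907$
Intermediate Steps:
$y{\left(I \right)} = \sqrt{2} \sqrt{I}$ ($y{\left(I \right)} = \sqrt{2 I} = \sqrt{2} \sqrt{I}$)
$r{\left(o,P \right)} = 2 - P$ ($r{\left(o,P \right)} = \sqrt{2} \sqrt{2} - P = 2 - P$)
$G{\left(n \right)} = -54$ ($G{\left(n \right)} = 6 + \left(2 - -3\right) \left(-12\right) = 6 + \left(2 + 3\right) \left(-12\right) = 6 + 5 \left(-12\right) = 6 - 60 = -54$)
$\frac{2224499 - 2801770}{G{\left(1457 \right)} + \left(-128 + 176 \cdot 1029\right)} = \frac{2224499 - 2801770}{-54 + \left(-128 + 176 \cdot 1029\right)} = - \frac{577271}{-54 + \left(-128 + 181104\right)} = - \frac{577271}{-54 + 180976} = - \frac{577271}{180922}$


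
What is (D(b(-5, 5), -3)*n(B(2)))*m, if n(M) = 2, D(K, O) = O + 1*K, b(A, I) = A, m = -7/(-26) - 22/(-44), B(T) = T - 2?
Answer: -160/13 ≈ -12.308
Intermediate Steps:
B(T) = -2 + T
m = 10/13 (m = -7*(-1/26) - 22*(-1/44) = 7/26 + 1/2 = 10/13 ≈ 0.76923)
D(K, O) = K + O (D(K, O) = O + K = K + O)
(D(b(-5, 5), -3)*n(B(2)))*m = ((-5 - 3)*2)*(10/13) = -8*2*(10/13) = -16*10/13 = -160/13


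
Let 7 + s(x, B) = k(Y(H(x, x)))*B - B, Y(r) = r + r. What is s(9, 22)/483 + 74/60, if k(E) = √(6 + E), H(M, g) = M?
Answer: 1889/1610 + 44*√6/483 ≈ 1.3964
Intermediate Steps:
Y(r) = 2*r
s(x, B) = -7 - B + B*√(6 + 2*x) (s(x, B) = -7 + (√(6 + 2*x)*B - B) = -7 + (B*√(6 + 2*x) - B) = -7 + (-B + B*√(6 + 2*x)) = -7 - B + B*√(6 + 2*x))
s(9, 22)/483 + 74/60 = (-7 - 1*22 + 22*√(6 + 2*9))/483 + 74/60 = (-7 - 22 + 22*√(6 + 18))*(1/483) + 74*(1/60) = (-7 - 22 + 22*√24)*(1/483) + 37/30 = (-7 - 22 + 22*(2*√6))*(1/483) + 37/30 = (-7 - 22 + 44*√6)*(1/483) + 37/30 = (-29 + 44*√6)*(1/483) + 37/30 = (-29/483 + 44*√6/483) + 37/30 = 1889/1610 + 44*√6/483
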